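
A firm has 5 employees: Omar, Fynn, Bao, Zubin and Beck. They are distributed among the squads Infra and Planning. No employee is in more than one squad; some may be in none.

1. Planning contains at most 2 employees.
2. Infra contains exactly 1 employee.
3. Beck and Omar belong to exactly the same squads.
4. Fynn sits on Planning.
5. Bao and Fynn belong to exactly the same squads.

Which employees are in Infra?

From (4): Fynn ∈ Planning.
(5): Bao matches Fynn: Bao ∉ Infra.
(5): Bao matches Fynn: Bao ∈ Planning.
(1): Planning already has 2, so the rest are out.
Suppose Omar ∈ Infra: no assignment then satisfies all the clues, so Omar ∉ Infra.

Infra = {Zubin}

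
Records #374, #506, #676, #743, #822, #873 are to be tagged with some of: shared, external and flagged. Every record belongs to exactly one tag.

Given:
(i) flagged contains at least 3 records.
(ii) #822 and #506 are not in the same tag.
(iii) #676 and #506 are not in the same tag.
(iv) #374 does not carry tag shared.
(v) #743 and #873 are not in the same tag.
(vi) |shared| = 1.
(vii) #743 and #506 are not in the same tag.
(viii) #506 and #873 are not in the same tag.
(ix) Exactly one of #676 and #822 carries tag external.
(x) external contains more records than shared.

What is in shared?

shared = {#506}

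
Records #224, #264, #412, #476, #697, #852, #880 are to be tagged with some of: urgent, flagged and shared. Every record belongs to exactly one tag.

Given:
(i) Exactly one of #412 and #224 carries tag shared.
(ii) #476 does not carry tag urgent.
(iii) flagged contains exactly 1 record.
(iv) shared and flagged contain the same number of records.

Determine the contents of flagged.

flagged = {#476}

From (ii): #476 ∉ urgent.
Suppose #224 ∈ flagged: no assignment then satisfies all the clues, so #224 ∉ flagged.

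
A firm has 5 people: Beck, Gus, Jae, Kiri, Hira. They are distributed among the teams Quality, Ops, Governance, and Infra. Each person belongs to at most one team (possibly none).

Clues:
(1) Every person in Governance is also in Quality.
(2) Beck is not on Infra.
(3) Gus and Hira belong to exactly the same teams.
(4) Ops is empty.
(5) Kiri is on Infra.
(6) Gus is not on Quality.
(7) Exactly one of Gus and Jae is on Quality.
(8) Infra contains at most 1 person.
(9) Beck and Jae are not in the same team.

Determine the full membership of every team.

From (2): Beck ∉ Infra.
From (5): Kiri ∈ Infra.
From (6): Gus ∉ Quality.
(1) contrapositive: Gus ∉ Governance.
(3): Hira matches Gus: Hira ∉ Quality.
(3): Hira matches Gus: Hira ∉ Governance.
(4): Ops already has 0, so the rest are out.
(7) (exactly one): Jae ∈ Quality.
(8): Infra already has 1, so the rest are out.
(9): Beck ∉ Quality.
(1) contrapositive: Beck ∉ Governance.

Quality = {Jae}; Ops = {}; Governance = {}; Infra = {Kiri}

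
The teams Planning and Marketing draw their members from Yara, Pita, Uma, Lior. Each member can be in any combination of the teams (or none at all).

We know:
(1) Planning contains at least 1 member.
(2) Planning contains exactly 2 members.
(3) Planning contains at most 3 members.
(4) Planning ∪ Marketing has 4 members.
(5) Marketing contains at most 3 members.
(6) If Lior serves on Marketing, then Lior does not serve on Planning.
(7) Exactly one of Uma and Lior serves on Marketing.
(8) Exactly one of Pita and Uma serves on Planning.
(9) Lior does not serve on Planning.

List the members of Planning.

Planning = {Uma, Yara}

From (9): Lior ∉ Planning.
Suppose Yara ∉ Planning: no assignment then satisfies all the clues, so Yara ∈ Planning.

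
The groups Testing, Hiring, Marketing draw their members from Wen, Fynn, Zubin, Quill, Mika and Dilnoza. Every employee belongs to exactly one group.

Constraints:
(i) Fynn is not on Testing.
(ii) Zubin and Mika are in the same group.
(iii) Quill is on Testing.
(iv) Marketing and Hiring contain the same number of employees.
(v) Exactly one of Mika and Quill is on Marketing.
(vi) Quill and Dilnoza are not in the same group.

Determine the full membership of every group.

Testing = {Quill, Wen}; Hiring = {Dilnoza, Fynn}; Marketing = {Mika, Zubin}

From (i): Fynn ∉ Testing.
From (iii): Quill ∈ Testing.
(v) (exactly one): Mika ∈ Marketing.
(vi): Dilnoza ∉ Testing.
(ii): Zubin matches Mika: Zubin ∉ Testing.
(ii): Zubin matches Mika: Zubin ∉ Hiring.
(ii): Zubin matches Mika: Zubin ∈ Marketing.
Suppose Wen ∉ Testing: no assignment then satisfies all the clues, so Wen ∈ Testing.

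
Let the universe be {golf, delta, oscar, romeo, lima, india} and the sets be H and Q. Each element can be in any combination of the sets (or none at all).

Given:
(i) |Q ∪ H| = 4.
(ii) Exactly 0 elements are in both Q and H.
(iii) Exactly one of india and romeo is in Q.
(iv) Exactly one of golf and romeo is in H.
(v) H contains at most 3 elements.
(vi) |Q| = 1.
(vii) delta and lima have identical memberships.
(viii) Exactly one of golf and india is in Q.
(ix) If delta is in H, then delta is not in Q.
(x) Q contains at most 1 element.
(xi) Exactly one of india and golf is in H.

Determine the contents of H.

H = {delta, golf, lima}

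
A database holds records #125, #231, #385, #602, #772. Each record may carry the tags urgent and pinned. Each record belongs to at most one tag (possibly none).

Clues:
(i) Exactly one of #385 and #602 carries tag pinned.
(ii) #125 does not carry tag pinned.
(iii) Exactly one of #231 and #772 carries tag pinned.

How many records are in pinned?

2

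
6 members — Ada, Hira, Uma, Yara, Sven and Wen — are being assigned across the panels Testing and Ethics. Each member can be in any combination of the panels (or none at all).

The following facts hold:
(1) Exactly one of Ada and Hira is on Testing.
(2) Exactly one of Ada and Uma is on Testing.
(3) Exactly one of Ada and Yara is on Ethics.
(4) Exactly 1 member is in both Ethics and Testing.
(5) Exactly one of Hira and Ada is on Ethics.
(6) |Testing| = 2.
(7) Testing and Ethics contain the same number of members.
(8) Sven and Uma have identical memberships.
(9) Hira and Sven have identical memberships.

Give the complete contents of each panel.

Testing = {Ada, Yara}; Ethics = {Ada, Wen}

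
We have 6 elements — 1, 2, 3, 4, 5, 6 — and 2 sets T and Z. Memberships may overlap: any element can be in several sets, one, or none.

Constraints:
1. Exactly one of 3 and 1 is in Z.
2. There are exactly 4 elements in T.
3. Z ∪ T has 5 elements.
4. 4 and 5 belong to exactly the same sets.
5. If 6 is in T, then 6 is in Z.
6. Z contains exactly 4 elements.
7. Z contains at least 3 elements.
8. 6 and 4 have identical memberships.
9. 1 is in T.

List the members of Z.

Z = {3, 4, 5, 6}

From (9): 1 ∈ T.
Suppose 1 ∈ Z: no assignment then satisfies all the clues, so 1 ∉ Z.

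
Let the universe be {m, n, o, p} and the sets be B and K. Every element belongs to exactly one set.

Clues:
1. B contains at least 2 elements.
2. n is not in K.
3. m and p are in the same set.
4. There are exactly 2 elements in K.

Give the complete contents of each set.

B = {n, o}; K = {m, p}

From (2): n ∉ K.
Only one set left: n ∈ B.
Suppose m ∈ B: no assignment then satisfies all the clues, so m ∉ B.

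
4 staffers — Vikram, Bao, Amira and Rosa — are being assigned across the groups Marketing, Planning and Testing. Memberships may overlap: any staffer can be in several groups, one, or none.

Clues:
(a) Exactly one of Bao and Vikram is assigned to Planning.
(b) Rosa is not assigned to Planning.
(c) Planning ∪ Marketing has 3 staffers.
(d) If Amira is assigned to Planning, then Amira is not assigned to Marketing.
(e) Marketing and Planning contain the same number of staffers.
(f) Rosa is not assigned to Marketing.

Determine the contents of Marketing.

Marketing = {Bao, Vikram}

From (b): Rosa ∉ Planning.
From (f): Rosa ∉ Marketing.
Suppose Vikram ∉ Marketing: no assignment then satisfies all the clues, so Vikram ∈ Marketing.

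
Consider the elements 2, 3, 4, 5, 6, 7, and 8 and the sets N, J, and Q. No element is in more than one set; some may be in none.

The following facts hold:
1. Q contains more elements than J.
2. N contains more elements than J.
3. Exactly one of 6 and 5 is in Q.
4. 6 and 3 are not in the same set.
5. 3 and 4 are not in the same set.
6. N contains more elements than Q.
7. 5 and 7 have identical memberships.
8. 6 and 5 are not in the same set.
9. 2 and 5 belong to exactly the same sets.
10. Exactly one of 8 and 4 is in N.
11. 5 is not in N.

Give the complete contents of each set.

N = {3, 8}; J = {}; Q = {6}

From (11): 5 ∉ N.
(7): 7 matches 5: 7 ∉ N.
(9): 2 matches 5: 2 ∉ N.
Suppose 2 ∈ J: no assignment then satisfies all the clues, so 2 ∉ J.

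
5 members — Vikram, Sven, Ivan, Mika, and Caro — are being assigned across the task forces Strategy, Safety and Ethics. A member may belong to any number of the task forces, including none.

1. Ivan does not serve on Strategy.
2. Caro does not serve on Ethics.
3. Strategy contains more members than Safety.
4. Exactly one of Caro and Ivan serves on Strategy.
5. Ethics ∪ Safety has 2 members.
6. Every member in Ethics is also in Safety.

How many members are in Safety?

From (1): Ivan ∉ Strategy.
From (2): Caro ∉ Ethics.
(4) (exactly one): Caro ∈ Strategy.

2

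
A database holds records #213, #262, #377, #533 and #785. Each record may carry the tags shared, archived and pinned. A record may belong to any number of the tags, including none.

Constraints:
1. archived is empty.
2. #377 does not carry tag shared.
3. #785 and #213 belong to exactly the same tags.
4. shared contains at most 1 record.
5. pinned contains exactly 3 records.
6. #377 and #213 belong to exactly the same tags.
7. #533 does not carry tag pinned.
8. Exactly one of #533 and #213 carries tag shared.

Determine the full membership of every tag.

shared = {#533}; archived = {}; pinned = {#213, #377, #785}

From (2): #377 ∉ shared.
From (7): #533 ∉ pinned.
(1): archived already has 0, so the rest are out.
(6): #213 matches #377: #213 ∉ shared.
(8) (exactly one): #533 ∈ shared.
(3): #785 matches #213: #785 ∉ shared.
(4): shared already has 1, so the rest are out.
Suppose #213 ∉ pinned: no assignment then satisfies all the clues, so #213 ∈ pinned.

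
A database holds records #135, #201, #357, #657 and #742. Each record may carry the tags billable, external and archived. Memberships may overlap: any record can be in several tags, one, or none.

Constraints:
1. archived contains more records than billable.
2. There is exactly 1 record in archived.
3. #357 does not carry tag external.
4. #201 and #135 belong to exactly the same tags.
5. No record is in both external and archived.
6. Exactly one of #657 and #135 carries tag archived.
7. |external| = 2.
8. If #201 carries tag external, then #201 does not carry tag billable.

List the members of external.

external = {#135, #201}

From (3): #357 ∉ external.
Suppose #135 ∉ external: no assignment then satisfies all the clues, so #135 ∈ external.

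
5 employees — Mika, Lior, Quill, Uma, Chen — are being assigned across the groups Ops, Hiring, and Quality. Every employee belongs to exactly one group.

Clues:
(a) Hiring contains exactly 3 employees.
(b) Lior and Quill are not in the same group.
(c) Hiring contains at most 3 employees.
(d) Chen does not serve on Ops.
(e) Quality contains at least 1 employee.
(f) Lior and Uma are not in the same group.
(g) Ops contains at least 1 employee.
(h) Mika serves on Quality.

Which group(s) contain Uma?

Uma: Hiring

From (d): Chen ∉ Ops.
From (h): Mika ∈ Quality.
Suppose Uma ∈ Ops: no assignment then satisfies all the clues, so Uma ∉ Ops.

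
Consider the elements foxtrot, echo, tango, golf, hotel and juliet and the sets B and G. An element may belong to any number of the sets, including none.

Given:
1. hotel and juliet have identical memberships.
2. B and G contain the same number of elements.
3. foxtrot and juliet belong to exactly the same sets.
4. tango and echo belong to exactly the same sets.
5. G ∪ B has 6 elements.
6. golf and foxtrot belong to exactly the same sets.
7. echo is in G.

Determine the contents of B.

B = {echo, foxtrot, golf, hotel, juliet, tango}

From (7): echo ∈ G.
(4): tango matches echo: tango ∈ G.
Suppose foxtrot ∉ B: no assignment then satisfies all the clues, so foxtrot ∈ B.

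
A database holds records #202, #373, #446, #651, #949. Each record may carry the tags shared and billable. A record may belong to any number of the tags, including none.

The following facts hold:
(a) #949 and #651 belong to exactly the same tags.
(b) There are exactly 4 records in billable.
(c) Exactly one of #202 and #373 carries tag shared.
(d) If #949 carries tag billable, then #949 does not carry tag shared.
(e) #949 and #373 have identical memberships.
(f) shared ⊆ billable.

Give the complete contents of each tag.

shared = {#202}; billable = {#202, #373, #651, #949}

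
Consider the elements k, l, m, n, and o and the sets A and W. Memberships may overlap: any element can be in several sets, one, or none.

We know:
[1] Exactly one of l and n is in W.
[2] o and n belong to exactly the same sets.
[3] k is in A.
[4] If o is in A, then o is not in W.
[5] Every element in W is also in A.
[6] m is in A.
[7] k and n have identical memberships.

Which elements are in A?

A = {k, l, m, n, o}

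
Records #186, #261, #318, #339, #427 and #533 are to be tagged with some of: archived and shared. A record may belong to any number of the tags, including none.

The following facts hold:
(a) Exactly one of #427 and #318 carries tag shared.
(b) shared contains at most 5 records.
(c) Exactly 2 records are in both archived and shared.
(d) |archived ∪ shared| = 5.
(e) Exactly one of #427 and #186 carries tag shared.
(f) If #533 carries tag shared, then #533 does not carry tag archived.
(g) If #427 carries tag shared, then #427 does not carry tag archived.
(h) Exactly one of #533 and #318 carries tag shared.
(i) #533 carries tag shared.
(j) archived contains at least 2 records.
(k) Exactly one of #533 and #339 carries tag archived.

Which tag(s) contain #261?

#261: archived, shared

From (i): #533 ∈ shared.
(f): #533 ∉ archived.
(h) (exactly one): #318 ∉ shared.
(k) (exactly one): #339 ∈ archived.
(a) (exactly one): #427 ∈ shared.
(e) (exactly one): #186 ∉ shared.
(g): #427 ∉ archived.
Suppose #261 ∉ archived: no assignment then satisfies all the clues, so #261 ∈ archived.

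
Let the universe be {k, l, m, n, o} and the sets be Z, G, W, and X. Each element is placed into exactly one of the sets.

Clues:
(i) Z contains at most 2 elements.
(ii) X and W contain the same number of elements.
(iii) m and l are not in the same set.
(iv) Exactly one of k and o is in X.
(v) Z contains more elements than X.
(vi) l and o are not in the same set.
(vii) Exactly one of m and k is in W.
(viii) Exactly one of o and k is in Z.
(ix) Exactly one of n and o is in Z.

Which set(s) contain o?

o: X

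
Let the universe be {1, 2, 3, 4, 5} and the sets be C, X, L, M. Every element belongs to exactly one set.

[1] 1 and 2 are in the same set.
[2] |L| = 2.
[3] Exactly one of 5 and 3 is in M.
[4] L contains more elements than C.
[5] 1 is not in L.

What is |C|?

From (5): 1 ∉ L.
(1): 2 matches 1: 2 ∉ L.
Suppose 1 ∈ C: no assignment then satisfies all the clues, so 1 ∉ C.

0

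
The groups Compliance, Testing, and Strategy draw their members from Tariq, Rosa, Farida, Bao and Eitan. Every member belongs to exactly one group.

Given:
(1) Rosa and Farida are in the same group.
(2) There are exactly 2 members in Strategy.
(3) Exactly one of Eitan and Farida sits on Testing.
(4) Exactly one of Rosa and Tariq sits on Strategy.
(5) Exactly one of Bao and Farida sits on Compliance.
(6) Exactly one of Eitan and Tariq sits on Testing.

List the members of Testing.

Testing = {Eitan}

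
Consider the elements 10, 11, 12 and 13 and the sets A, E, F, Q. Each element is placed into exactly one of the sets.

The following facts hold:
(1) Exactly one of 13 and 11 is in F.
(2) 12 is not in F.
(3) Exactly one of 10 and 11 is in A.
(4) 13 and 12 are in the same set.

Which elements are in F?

F = {11}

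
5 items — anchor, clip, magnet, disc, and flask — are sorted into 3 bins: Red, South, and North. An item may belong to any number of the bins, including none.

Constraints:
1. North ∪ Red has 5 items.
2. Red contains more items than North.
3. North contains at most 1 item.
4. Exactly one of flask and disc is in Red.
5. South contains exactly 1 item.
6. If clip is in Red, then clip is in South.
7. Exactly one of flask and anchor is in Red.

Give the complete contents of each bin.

Red = {anchor, clip, disc, magnet}; South = {clip}; North = {flask}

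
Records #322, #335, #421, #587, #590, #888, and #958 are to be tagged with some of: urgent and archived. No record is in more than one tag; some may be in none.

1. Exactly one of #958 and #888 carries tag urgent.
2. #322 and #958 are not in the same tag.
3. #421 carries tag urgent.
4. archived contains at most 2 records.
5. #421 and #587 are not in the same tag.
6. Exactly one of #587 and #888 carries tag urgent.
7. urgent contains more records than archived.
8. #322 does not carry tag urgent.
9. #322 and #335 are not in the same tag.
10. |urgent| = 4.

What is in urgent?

urgent = {#335, #421, #590, #888}

From (3): #421 ∈ urgent.
From (8): #322 ∉ urgent.
(5): #587 ∉ urgent.
(6) (exactly one): #888 ∈ urgent.
(1) (exactly one): #958 ∉ urgent.
(10): only 4 candidates remain for urgent, so all are in.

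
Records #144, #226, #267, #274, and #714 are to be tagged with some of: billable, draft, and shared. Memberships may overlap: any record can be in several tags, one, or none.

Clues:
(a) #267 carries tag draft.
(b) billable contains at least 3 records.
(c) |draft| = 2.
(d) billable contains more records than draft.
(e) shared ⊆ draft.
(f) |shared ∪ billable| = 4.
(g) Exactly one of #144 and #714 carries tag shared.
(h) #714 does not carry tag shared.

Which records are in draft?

From (a): #267 ∈ draft.
From (h): #714 ∉ shared.
(g) (exactly one): #144 ∈ shared.
(e) with #144 ∈ shared: #144 ∈ draft.
(c): draft already has 2, so the rest are out.
(e) contrapositive: #226 ∉ shared.
(e) contrapositive: #274 ∉ shared.

draft = {#144, #267}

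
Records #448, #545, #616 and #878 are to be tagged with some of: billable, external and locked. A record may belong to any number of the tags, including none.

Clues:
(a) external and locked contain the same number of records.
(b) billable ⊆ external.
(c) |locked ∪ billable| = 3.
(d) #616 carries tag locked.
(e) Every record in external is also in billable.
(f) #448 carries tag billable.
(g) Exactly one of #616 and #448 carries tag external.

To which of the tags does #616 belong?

From (d): #616 ∈ locked.
From (f): #448 ∈ billable.
(b) with #448 ∈ billable: #448 ∈ external.
(g) (exactly one): #616 ∉ external.
(b) contrapositive: #616 ∉ billable.

#616: locked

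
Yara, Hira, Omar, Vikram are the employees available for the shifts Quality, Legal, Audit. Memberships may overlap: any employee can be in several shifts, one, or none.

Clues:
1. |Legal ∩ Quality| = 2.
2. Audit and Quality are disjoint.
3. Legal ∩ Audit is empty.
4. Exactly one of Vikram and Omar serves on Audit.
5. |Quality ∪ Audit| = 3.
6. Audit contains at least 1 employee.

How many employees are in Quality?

2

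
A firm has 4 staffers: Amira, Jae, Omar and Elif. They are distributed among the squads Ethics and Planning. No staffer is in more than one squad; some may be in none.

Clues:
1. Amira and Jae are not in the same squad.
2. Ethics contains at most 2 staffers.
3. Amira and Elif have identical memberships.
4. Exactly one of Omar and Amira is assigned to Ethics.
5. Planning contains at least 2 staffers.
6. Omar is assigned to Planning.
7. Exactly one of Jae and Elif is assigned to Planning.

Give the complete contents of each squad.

From (6): Omar ∈ Planning.
(4) (exactly one): Amira ∈ Ethics.
(1): Jae ∉ Ethics.
(3): Elif matches Amira: Elif ∈ Ethics.
(5): only 2 candidates remain for Planning, so all are in.

Ethics = {Amira, Elif}; Planning = {Jae, Omar}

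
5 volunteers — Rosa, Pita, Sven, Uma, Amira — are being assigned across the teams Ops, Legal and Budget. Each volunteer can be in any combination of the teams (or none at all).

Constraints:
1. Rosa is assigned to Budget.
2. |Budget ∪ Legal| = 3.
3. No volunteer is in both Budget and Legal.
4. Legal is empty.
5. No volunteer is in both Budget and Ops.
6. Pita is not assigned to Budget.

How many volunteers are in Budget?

3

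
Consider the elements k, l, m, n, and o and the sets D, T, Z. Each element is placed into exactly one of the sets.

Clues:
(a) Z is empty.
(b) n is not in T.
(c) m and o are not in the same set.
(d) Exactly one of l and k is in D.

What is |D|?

From (b): n ∉ T.
(a): Z already has 0, so the rest are out.
Only one set left: n ∈ D.

3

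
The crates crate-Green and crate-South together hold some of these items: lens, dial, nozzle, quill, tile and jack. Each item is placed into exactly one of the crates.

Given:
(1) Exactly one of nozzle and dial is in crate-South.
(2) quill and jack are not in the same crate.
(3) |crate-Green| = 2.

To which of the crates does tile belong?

tile: crate-South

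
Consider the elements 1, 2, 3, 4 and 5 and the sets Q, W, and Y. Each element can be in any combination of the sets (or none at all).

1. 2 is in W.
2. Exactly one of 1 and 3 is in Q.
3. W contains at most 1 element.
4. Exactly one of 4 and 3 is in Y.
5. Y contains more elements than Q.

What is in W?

From (1): 2 ∈ W.
(3): W already has 1, so the rest are out.

W = {2}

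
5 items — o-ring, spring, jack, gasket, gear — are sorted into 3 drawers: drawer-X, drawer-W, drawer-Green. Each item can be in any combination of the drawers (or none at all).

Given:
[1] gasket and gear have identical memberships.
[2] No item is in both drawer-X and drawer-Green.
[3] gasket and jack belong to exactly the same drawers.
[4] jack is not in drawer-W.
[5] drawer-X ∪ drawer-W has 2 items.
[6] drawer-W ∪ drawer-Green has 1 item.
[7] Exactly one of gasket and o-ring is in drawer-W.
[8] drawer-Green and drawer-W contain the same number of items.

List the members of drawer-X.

drawer-X = {spring}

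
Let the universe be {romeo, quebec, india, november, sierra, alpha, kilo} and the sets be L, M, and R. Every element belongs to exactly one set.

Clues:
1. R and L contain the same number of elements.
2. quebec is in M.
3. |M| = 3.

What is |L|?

2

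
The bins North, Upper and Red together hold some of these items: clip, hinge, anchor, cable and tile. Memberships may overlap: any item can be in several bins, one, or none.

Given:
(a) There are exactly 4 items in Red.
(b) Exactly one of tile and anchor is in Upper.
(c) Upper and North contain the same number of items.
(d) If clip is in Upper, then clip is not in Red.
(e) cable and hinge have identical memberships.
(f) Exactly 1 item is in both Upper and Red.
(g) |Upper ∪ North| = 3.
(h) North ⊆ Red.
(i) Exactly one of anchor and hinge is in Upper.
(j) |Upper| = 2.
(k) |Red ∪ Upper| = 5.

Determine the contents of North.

North = {anchor, tile}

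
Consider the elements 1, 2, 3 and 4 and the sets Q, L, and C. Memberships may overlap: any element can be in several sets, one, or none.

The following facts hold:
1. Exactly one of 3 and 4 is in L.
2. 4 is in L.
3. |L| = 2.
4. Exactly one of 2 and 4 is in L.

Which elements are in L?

From (2): 4 ∈ L.
(1) (exactly one): 3 ∉ L.
(4) (exactly one): 2 ∉ L.
(3): only 2 candidates remain for L, so all are in.

L = {1, 4}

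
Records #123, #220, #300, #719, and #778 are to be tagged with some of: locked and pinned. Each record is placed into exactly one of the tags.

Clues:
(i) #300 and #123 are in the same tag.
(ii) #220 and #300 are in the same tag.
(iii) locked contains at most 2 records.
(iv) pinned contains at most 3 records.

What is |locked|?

2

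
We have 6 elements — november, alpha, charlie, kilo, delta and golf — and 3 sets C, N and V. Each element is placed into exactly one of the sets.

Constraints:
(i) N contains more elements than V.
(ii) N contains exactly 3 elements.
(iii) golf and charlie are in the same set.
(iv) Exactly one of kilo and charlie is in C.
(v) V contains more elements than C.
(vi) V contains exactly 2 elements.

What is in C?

C = {kilo}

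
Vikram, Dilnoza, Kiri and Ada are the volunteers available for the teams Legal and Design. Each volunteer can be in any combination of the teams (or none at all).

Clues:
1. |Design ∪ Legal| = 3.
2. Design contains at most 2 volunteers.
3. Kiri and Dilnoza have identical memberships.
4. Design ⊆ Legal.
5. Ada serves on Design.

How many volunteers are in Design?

From (5): Ada ∈ Design.
(4) with Ada ∈ Design: Ada ∈ Legal.
Suppose Vikram ∈ Legal: no assignment then satisfies all the clues, so Vikram ∉ Legal.

1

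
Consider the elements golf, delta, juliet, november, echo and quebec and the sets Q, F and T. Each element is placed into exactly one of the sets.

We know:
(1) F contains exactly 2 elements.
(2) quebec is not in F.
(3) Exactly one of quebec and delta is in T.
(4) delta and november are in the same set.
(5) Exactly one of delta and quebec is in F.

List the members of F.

F = {delta, november}

From (2): quebec ∉ F.
(5) (exactly one): delta ∈ F.
(3) (exactly one): quebec ∈ T.
(4): november matches delta: november ∉ Q.
(4): november matches delta: november ∈ F.
(1): F already has 2, so the rest are out.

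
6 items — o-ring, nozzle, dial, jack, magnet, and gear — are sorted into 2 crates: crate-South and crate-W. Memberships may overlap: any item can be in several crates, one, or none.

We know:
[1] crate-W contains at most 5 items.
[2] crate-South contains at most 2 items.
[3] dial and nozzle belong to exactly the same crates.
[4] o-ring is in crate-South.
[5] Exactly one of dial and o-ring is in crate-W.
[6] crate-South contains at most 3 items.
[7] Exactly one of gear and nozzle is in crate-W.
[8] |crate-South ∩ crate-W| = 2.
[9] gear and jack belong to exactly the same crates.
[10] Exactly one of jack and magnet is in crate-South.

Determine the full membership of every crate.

crate-South = {magnet, o-ring}; crate-W = {gear, jack, magnet, o-ring}

From (4): o-ring ∈ crate-South.
Suppose o-ring ∉ crate-W: no assignment then satisfies all the clues, so o-ring ∈ crate-W.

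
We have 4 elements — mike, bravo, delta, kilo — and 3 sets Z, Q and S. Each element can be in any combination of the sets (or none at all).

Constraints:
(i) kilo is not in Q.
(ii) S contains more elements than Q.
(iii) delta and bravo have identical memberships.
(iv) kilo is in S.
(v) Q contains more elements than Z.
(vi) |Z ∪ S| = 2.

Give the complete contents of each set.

Z = {}; Q = {mike}; S = {kilo, mike}

From (i): kilo ∉ Q.
From (iv): kilo ∈ S.
Suppose mike ∈ Z: no assignment then satisfies all the clues, so mike ∉ Z.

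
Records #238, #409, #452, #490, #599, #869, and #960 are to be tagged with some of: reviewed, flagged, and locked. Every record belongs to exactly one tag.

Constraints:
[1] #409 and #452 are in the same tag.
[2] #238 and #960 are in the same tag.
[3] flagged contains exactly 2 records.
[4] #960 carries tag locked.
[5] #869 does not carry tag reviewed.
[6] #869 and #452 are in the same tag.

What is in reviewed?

reviewed = {}

From (4): #960 ∈ locked.
From (5): #869 ∉ reviewed.
(2): #238 matches #960: #238 ∉ reviewed.
(2): #238 matches #960: #238 ∉ flagged.
(2): #238 matches #960: #238 ∈ locked.
(6): #452 matches #869: #452 ∉ reviewed.
(1): #409 matches #452: #409 ∉ reviewed.
Suppose #490 ∈ reviewed: no assignment then satisfies all the clues, so #490 ∉ reviewed.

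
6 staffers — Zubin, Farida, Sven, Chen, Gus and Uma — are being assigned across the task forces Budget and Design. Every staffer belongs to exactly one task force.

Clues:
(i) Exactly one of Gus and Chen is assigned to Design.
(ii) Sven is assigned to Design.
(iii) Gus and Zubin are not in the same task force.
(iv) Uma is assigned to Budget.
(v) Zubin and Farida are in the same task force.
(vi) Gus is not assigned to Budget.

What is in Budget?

Budget = {Chen, Farida, Uma, Zubin}

From (ii): Sven ∈ Design.
From (iv): Uma ∈ Budget.
From (vi): Gus ∉ Budget.
Only one task force left: Gus ∈ Design.
(i) (exactly one): Chen ∉ Design.
(iii): Zubin ∉ Design.
(v): Farida matches Zubin: Farida ∉ Design.
Only one task force left: Zubin ∈ Budget.
Only one task force left: Farida ∈ Budget.
Only one task force left: Chen ∈ Budget.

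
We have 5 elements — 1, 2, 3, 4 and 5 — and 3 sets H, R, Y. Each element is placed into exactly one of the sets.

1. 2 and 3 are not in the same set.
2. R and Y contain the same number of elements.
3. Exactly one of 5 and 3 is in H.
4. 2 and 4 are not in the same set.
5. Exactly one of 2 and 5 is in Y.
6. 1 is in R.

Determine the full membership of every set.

H = {3}; R = {1, 2}; Y = {4, 5}

From (6): 1 ∈ R.
Suppose 2 ∈ H: no assignment then satisfies all the clues, so 2 ∉ H.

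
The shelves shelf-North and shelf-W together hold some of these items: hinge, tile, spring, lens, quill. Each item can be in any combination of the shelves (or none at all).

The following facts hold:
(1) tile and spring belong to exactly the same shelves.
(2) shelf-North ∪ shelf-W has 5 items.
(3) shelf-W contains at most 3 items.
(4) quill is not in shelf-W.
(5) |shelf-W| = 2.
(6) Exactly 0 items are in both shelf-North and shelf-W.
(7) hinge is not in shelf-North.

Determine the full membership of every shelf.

shelf-North = {quill, spring, tile}; shelf-W = {hinge, lens}

From (4): quill ∉ shelf-W.
From (7): hinge ∉ shelf-North.
Suppose hinge ∉ shelf-W: no assignment then satisfies all the clues, so hinge ∈ shelf-W.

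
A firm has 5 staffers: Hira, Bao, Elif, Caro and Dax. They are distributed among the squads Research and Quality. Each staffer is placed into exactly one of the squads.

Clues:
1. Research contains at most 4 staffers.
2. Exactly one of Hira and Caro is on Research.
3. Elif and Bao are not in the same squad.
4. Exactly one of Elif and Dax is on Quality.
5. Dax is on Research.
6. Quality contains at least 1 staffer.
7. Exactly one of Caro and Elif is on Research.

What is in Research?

Research = {Bao, Caro, Dax}

From (5): Dax ∈ Research.
(4) (exactly one): Elif ∈ Quality.
(7) (exactly one): Caro ∈ Research.
(2) (exactly one): Hira ∉ Research.
(3): Bao ∉ Quality.
Only one squad left: Hira ∈ Quality.
Only one squad left: Bao ∈ Research.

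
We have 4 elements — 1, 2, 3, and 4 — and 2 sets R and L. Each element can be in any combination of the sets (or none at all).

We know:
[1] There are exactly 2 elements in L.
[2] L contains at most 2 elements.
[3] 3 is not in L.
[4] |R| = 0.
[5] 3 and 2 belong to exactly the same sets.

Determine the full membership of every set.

From (3): 3 ∉ L.
(4): R already has 0, so the rest are out.
(5): 2 matches 3: 2 ∉ L.
(1): only 2 candidates remain for L, so all are in.

R = {}; L = {1, 4}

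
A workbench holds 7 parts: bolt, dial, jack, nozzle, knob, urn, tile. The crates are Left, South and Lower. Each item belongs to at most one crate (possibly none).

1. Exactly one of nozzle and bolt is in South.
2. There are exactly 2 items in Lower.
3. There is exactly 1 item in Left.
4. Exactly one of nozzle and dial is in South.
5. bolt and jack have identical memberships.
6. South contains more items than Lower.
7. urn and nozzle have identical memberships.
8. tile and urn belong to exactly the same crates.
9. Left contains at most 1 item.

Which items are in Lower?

Lower = {bolt, jack}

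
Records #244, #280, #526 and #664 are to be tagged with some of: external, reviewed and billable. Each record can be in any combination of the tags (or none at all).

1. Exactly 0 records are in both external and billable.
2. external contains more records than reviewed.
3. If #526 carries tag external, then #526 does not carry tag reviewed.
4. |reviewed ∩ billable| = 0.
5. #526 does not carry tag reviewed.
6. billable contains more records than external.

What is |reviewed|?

0

From (5): #526 ∉ reviewed.
Suppose #244 ∈ reviewed: no assignment then satisfies all the clues, so #244 ∉ reviewed.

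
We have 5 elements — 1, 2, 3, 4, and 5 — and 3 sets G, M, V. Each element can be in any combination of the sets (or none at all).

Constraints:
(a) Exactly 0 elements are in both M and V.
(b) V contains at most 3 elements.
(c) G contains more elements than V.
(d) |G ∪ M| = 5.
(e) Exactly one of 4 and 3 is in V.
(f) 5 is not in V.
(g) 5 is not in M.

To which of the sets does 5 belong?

5: G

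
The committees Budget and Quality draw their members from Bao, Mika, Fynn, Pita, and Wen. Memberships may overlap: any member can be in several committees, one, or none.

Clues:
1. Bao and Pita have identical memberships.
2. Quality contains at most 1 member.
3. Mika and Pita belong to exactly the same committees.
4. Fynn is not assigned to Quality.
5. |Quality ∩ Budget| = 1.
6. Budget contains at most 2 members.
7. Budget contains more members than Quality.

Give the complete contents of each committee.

Budget = {Fynn, Wen}; Quality = {Wen}

From (4): Fynn ∉ Quality.
Suppose Bao ∈ Budget: no assignment then satisfies all the clues, so Bao ∉ Budget.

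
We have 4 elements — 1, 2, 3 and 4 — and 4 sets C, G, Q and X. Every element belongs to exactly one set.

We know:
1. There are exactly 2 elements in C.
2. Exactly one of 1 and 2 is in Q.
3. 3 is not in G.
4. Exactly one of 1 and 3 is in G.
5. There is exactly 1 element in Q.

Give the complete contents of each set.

C = {3, 4}; G = {1}; Q = {2}; X = {}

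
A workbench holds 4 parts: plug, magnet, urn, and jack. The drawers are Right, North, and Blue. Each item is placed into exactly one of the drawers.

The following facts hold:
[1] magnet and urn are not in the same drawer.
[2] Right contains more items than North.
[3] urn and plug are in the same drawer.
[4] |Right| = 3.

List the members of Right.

Right = {jack, plug, urn}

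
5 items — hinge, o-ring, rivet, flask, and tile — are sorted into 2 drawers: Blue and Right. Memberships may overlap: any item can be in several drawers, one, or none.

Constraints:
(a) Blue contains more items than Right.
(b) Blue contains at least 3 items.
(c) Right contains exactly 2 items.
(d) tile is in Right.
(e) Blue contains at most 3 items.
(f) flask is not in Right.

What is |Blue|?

3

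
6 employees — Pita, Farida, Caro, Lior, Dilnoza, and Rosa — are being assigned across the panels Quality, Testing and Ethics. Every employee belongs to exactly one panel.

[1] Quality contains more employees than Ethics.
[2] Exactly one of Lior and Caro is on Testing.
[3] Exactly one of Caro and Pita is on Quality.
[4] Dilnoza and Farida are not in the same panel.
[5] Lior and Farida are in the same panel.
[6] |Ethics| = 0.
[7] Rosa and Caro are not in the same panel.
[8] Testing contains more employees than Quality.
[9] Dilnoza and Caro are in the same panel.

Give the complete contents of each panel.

Quality = {Caro, Dilnoza}; Testing = {Farida, Lior, Pita, Rosa}; Ethics = {}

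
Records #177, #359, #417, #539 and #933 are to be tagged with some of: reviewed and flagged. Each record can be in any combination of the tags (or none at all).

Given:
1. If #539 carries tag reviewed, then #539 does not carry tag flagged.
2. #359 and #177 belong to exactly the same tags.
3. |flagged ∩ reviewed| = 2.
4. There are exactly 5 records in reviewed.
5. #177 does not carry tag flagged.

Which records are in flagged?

From (5): #177 ∉ flagged.
(2): #359 matches #177: #359 ∉ flagged.
(4): only 5 candidates remain for reviewed, so all are in.
(1): #539 ∉ flagged.
Suppose #417 ∉ flagged: no assignment then satisfies all the clues, so #417 ∈ flagged.

flagged = {#417, #933}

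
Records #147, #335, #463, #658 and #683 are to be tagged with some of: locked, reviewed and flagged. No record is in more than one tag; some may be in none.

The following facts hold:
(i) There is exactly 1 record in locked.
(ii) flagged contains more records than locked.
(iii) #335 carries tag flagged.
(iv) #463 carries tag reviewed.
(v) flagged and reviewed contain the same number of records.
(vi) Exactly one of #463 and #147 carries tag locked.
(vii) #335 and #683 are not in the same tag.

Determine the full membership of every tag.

locked = {#147}; reviewed = {#463, #683}; flagged = {#335, #658}

From (iii): #335 ∈ flagged.
From (iv): #463 ∈ reviewed.
(vi) (exactly one): #147 ∈ locked.
(vii): #683 ∉ flagged.
(i): locked already has 1, so the rest are out.
Suppose #658 ∈ reviewed: no assignment then satisfies all the clues, so #658 ∉ reviewed.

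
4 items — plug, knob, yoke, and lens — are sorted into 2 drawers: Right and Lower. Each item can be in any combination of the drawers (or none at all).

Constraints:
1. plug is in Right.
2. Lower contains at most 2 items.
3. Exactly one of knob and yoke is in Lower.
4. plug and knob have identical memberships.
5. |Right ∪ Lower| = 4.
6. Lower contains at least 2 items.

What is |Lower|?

2

From (1): plug ∈ Right.
(4): knob matches plug: knob ∈ Right.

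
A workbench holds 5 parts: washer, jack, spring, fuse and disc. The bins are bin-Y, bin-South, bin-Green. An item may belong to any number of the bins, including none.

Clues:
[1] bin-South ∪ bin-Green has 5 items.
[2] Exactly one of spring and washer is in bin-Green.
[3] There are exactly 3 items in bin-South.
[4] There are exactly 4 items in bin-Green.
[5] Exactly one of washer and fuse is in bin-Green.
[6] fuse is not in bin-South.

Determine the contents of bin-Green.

bin-Green = {disc, fuse, jack, spring}

From (6): fuse ∉ bin-South.
Suppose washer ∈ bin-Green: no assignment then satisfies all the clues, so washer ∉ bin-Green.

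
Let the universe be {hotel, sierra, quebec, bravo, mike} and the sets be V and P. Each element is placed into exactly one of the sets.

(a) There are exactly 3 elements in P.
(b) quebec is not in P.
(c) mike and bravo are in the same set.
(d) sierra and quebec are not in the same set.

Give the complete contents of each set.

V = {hotel, quebec}; P = {bravo, mike, sierra}

From (b): quebec ∉ P.
Only one set left: quebec ∈ V.
(d): sierra ∉ V.
Only one set left: sierra ∈ P.
Suppose hotel ∉ V: no assignment then satisfies all the clues, so hotel ∈ V.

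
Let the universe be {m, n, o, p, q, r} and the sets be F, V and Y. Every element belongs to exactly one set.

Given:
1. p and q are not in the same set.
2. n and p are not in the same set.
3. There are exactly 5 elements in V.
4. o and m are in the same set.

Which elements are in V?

V = {m, n, o, q, r}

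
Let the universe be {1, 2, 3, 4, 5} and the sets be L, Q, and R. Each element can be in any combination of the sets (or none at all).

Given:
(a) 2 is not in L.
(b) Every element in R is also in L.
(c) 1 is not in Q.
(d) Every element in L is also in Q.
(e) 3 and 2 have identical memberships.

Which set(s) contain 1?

1: none

From (a): 2 ∉ L.
From (c): 1 ∉ Q.
(b) contrapositive: 2 ∉ R.
(d) contrapositive: 1 ∉ L.
(e): 3 matches 2: 3 ∉ L.
(e): 3 matches 2: 3 ∉ R.
(b) contrapositive: 1 ∉ R.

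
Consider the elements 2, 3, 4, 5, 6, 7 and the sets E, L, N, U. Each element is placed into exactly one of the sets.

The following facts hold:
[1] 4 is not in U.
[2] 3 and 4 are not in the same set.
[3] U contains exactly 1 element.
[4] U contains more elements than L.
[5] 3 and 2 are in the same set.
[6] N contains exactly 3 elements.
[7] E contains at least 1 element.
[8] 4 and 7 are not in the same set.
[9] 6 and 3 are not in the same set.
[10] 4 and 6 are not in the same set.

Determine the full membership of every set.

E = {4, 5}; L = {}; N = {2, 3, 7}; U = {6}

From (1): 4 ∉ U.
Suppose 2 ∈ E: no assignment then satisfies all the clues, so 2 ∉ E.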